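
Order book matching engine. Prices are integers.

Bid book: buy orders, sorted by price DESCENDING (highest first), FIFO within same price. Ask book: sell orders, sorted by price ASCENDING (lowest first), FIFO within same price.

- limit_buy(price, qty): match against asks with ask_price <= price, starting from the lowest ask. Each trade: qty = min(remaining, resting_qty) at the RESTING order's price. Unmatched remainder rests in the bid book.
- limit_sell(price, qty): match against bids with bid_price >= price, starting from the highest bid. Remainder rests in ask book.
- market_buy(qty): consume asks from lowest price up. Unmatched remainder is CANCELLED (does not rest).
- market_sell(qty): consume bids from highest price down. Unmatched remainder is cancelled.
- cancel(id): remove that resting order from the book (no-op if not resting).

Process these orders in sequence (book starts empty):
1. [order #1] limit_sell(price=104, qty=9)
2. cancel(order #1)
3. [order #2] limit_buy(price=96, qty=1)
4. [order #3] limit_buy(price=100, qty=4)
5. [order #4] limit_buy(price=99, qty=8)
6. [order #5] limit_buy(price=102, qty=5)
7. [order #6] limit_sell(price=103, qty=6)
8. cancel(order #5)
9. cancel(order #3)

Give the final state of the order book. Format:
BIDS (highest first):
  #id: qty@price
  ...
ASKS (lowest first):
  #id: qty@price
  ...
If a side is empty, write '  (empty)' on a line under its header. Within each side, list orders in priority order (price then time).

Answer: BIDS (highest first):
  #4: 8@99
  #2: 1@96
ASKS (lowest first):
  #6: 6@103

Derivation:
After op 1 [order #1] limit_sell(price=104, qty=9): fills=none; bids=[-] asks=[#1:9@104]
After op 2 cancel(order #1): fills=none; bids=[-] asks=[-]
After op 3 [order #2] limit_buy(price=96, qty=1): fills=none; bids=[#2:1@96] asks=[-]
After op 4 [order #3] limit_buy(price=100, qty=4): fills=none; bids=[#3:4@100 #2:1@96] asks=[-]
After op 5 [order #4] limit_buy(price=99, qty=8): fills=none; bids=[#3:4@100 #4:8@99 #2:1@96] asks=[-]
After op 6 [order #5] limit_buy(price=102, qty=5): fills=none; bids=[#5:5@102 #3:4@100 #4:8@99 #2:1@96] asks=[-]
After op 7 [order #6] limit_sell(price=103, qty=6): fills=none; bids=[#5:5@102 #3:4@100 #4:8@99 #2:1@96] asks=[#6:6@103]
After op 8 cancel(order #5): fills=none; bids=[#3:4@100 #4:8@99 #2:1@96] asks=[#6:6@103]
After op 9 cancel(order #3): fills=none; bids=[#4:8@99 #2:1@96] asks=[#6:6@103]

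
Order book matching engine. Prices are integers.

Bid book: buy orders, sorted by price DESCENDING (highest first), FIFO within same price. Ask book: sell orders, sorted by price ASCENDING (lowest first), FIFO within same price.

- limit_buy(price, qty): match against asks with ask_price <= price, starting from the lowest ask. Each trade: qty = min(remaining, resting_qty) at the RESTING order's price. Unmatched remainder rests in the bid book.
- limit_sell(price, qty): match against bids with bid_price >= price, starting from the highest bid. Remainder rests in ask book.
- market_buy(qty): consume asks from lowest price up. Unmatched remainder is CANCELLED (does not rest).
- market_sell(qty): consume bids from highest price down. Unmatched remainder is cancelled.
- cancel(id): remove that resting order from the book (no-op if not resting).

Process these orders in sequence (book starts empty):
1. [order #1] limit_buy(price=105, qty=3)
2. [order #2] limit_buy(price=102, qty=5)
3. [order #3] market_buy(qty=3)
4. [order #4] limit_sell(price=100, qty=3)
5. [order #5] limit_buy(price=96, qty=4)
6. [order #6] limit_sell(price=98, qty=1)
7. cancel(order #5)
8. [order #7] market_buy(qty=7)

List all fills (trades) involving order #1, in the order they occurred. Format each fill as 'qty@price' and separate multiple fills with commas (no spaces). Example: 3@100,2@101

Answer: 3@105

Derivation:
After op 1 [order #1] limit_buy(price=105, qty=3): fills=none; bids=[#1:3@105] asks=[-]
After op 2 [order #2] limit_buy(price=102, qty=5): fills=none; bids=[#1:3@105 #2:5@102] asks=[-]
After op 3 [order #3] market_buy(qty=3): fills=none; bids=[#1:3@105 #2:5@102] asks=[-]
After op 4 [order #4] limit_sell(price=100, qty=3): fills=#1x#4:3@105; bids=[#2:5@102] asks=[-]
After op 5 [order #5] limit_buy(price=96, qty=4): fills=none; bids=[#2:5@102 #5:4@96] asks=[-]
After op 6 [order #6] limit_sell(price=98, qty=1): fills=#2x#6:1@102; bids=[#2:4@102 #5:4@96] asks=[-]
After op 7 cancel(order #5): fills=none; bids=[#2:4@102] asks=[-]
After op 8 [order #7] market_buy(qty=7): fills=none; bids=[#2:4@102] asks=[-]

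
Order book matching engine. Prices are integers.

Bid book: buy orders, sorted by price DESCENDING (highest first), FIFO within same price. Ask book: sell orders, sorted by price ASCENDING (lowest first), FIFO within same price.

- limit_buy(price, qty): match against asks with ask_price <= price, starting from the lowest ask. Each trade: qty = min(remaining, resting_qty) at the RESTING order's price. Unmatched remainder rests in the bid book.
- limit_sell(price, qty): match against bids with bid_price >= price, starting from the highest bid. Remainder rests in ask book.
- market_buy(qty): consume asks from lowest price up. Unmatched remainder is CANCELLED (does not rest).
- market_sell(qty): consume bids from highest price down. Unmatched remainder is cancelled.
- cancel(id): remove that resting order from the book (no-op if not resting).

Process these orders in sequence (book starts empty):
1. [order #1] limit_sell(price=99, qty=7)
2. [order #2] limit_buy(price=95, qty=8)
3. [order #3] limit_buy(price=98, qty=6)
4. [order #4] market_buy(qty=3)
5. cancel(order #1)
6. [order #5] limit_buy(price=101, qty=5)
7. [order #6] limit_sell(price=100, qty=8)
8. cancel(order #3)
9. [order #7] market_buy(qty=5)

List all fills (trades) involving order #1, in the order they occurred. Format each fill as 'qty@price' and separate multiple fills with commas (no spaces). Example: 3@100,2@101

Answer: 3@99

Derivation:
After op 1 [order #1] limit_sell(price=99, qty=7): fills=none; bids=[-] asks=[#1:7@99]
After op 2 [order #2] limit_buy(price=95, qty=8): fills=none; bids=[#2:8@95] asks=[#1:7@99]
After op 3 [order #3] limit_buy(price=98, qty=6): fills=none; bids=[#3:6@98 #2:8@95] asks=[#1:7@99]
After op 4 [order #4] market_buy(qty=3): fills=#4x#1:3@99; bids=[#3:6@98 #2:8@95] asks=[#1:4@99]
After op 5 cancel(order #1): fills=none; bids=[#3:6@98 #2:8@95] asks=[-]
After op 6 [order #5] limit_buy(price=101, qty=5): fills=none; bids=[#5:5@101 #3:6@98 #2:8@95] asks=[-]
After op 7 [order #6] limit_sell(price=100, qty=8): fills=#5x#6:5@101; bids=[#3:6@98 #2:8@95] asks=[#6:3@100]
After op 8 cancel(order #3): fills=none; bids=[#2:8@95] asks=[#6:3@100]
After op 9 [order #7] market_buy(qty=5): fills=#7x#6:3@100; bids=[#2:8@95] asks=[-]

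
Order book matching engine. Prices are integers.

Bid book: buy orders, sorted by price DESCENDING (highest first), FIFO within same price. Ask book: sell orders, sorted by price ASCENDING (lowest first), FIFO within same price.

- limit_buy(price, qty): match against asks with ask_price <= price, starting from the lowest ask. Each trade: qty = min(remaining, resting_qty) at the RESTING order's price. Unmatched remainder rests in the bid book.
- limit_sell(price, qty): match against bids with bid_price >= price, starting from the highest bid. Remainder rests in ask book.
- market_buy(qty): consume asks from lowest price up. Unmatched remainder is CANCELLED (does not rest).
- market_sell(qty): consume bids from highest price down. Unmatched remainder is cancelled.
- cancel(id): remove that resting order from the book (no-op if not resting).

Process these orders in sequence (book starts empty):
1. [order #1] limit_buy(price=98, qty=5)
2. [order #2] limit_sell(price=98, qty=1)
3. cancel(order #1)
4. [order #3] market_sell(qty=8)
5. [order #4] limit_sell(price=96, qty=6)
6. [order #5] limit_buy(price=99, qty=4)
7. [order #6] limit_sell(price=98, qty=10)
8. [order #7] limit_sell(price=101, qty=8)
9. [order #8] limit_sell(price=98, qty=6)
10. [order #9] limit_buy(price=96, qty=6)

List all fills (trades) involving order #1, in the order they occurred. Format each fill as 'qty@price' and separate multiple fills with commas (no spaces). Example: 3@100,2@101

After op 1 [order #1] limit_buy(price=98, qty=5): fills=none; bids=[#1:5@98] asks=[-]
After op 2 [order #2] limit_sell(price=98, qty=1): fills=#1x#2:1@98; bids=[#1:4@98] asks=[-]
After op 3 cancel(order #1): fills=none; bids=[-] asks=[-]
After op 4 [order #3] market_sell(qty=8): fills=none; bids=[-] asks=[-]
After op 5 [order #4] limit_sell(price=96, qty=6): fills=none; bids=[-] asks=[#4:6@96]
After op 6 [order #5] limit_buy(price=99, qty=4): fills=#5x#4:4@96; bids=[-] asks=[#4:2@96]
After op 7 [order #6] limit_sell(price=98, qty=10): fills=none; bids=[-] asks=[#4:2@96 #6:10@98]
After op 8 [order #7] limit_sell(price=101, qty=8): fills=none; bids=[-] asks=[#4:2@96 #6:10@98 #7:8@101]
After op 9 [order #8] limit_sell(price=98, qty=6): fills=none; bids=[-] asks=[#4:2@96 #6:10@98 #8:6@98 #7:8@101]
After op 10 [order #9] limit_buy(price=96, qty=6): fills=#9x#4:2@96; bids=[#9:4@96] asks=[#6:10@98 #8:6@98 #7:8@101]

Answer: 1@98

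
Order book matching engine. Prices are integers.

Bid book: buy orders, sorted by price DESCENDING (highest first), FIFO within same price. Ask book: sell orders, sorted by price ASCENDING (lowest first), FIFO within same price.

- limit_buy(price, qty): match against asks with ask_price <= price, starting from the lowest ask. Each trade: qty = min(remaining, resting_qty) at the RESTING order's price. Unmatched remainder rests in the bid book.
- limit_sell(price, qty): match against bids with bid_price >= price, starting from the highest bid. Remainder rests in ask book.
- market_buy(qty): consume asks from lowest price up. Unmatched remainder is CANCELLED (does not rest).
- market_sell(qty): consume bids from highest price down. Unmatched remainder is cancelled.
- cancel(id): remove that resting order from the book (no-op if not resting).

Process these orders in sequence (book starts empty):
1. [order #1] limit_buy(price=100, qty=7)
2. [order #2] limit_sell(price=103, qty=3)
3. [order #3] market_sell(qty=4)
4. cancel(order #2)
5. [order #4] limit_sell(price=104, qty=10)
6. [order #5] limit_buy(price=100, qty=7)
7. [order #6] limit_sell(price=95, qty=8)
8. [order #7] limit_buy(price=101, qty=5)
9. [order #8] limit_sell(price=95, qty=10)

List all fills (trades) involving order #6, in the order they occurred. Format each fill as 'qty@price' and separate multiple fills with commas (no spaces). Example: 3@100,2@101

After op 1 [order #1] limit_buy(price=100, qty=7): fills=none; bids=[#1:7@100] asks=[-]
After op 2 [order #2] limit_sell(price=103, qty=3): fills=none; bids=[#1:7@100] asks=[#2:3@103]
After op 3 [order #3] market_sell(qty=4): fills=#1x#3:4@100; bids=[#1:3@100] asks=[#2:3@103]
After op 4 cancel(order #2): fills=none; bids=[#1:3@100] asks=[-]
After op 5 [order #4] limit_sell(price=104, qty=10): fills=none; bids=[#1:3@100] asks=[#4:10@104]
After op 6 [order #5] limit_buy(price=100, qty=7): fills=none; bids=[#1:3@100 #5:7@100] asks=[#4:10@104]
After op 7 [order #6] limit_sell(price=95, qty=8): fills=#1x#6:3@100 #5x#6:5@100; bids=[#5:2@100] asks=[#4:10@104]
After op 8 [order #7] limit_buy(price=101, qty=5): fills=none; bids=[#7:5@101 #5:2@100] asks=[#4:10@104]
After op 9 [order #8] limit_sell(price=95, qty=10): fills=#7x#8:5@101 #5x#8:2@100; bids=[-] asks=[#8:3@95 #4:10@104]

Answer: 3@100,5@100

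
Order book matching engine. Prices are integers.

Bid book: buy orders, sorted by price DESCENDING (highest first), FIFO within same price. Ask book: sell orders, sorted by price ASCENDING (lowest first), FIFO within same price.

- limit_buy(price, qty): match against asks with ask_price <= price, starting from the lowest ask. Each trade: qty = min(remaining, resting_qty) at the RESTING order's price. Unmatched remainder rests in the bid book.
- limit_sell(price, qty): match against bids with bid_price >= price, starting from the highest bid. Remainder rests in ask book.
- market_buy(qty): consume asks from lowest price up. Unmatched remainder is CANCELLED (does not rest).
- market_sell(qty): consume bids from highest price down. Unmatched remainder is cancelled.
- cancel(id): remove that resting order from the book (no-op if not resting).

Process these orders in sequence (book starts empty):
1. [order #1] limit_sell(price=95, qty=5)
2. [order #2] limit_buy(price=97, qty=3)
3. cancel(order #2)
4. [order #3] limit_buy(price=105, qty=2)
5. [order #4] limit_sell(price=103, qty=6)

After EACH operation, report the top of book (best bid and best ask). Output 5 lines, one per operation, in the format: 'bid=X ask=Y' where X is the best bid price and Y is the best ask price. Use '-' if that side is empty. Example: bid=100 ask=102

After op 1 [order #1] limit_sell(price=95, qty=5): fills=none; bids=[-] asks=[#1:5@95]
After op 2 [order #2] limit_buy(price=97, qty=3): fills=#2x#1:3@95; bids=[-] asks=[#1:2@95]
After op 3 cancel(order #2): fills=none; bids=[-] asks=[#1:2@95]
After op 4 [order #3] limit_buy(price=105, qty=2): fills=#3x#1:2@95; bids=[-] asks=[-]
After op 5 [order #4] limit_sell(price=103, qty=6): fills=none; bids=[-] asks=[#4:6@103]

Answer: bid=- ask=95
bid=- ask=95
bid=- ask=95
bid=- ask=-
bid=- ask=103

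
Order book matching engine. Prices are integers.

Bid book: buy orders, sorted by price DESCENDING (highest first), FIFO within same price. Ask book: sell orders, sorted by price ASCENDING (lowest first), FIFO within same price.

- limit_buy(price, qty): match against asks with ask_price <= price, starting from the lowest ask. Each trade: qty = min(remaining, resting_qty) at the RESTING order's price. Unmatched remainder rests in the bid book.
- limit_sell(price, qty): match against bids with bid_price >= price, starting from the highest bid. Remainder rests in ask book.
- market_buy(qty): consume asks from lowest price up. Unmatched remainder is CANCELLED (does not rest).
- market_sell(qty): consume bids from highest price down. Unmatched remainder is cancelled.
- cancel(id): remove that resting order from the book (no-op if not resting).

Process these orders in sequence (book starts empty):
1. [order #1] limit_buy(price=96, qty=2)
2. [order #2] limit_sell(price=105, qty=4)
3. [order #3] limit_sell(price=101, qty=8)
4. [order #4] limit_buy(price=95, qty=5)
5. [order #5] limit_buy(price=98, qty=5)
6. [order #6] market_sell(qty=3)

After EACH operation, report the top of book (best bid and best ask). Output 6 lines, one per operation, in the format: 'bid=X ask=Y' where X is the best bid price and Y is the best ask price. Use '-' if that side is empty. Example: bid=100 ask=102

After op 1 [order #1] limit_buy(price=96, qty=2): fills=none; bids=[#1:2@96] asks=[-]
After op 2 [order #2] limit_sell(price=105, qty=4): fills=none; bids=[#1:2@96] asks=[#2:4@105]
After op 3 [order #3] limit_sell(price=101, qty=8): fills=none; bids=[#1:2@96] asks=[#3:8@101 #2:4@105]
After op 4 [order #4] limit_buy(price=95, qty=5): fills=none; bids=[#1:2@96 #4:5@95] asks=[#3:8@101 #2:4@105]
After op 5 [order #5] limit_buy(price=98, qty=5): fills=none; bids=[#5:5@98 #1:2@96 #4:5@95] asks=[#3:8@101 #2:4@105]
After op 6 [order #6] market_sell(qty=3): fills=#5x#6:3@98; bids=[#5:2@98 #1:2@96 #4:5@95] asks=[#3:8@101 #2:4@105]

Answer: bid=96 ask=-
bid=96 ask=105
bid=96 ask=101
bid=96 ask=101
bid=98 ask=101
bid=98 ask=101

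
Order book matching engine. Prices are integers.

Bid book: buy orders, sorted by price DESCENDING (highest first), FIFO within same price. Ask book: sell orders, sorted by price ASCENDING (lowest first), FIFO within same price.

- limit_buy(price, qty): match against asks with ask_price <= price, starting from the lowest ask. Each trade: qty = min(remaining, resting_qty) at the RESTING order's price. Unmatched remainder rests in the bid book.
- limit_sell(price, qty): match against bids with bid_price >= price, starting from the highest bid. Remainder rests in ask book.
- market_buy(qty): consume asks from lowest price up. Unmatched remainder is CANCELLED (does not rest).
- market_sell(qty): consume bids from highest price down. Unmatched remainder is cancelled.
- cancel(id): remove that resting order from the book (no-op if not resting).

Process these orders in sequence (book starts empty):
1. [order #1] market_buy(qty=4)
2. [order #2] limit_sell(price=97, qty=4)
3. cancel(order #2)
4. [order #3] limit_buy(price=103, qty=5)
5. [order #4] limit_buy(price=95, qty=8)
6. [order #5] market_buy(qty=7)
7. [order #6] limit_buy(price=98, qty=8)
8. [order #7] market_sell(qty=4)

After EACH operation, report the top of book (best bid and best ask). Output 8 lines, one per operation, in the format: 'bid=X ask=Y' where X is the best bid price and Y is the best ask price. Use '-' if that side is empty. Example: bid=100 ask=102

After op 1 [order #1] market_buy(qty=4): fills=none; bids=[-] asks=[-]
After op 2 [order #2] limit_sell(price=97, qty=4): fills=none; bids=[-] asks=[#2:4@97]
After op 3 cancel(order #2): fills=none; bids=[-] asks=[-]
After op 4 [order #3] limit_buy(price=103, qty=5): fills=none; bids=[#3:5@103] asks=[-]
After op 5 [order #4] limit_buy(price=95, qty=8): fills=none; bids=[#3:5@103 #4:8@95] asks=[-]
After op 6 [order #5] market_buy(qty=7): fills=none; bids=[#3:5@103 #4:8@95] asks=[-]
After op 7 [order #6] limit_buy(price=98, qty=8): fills=none; bids=[#3:5@103 #6:8@98 #4:8@95] asks=[-]
After op 8 [order #7] market_sell(qty=4): fills=#3x#7:4@103; bids=[#3:1@103 #6:8@98 #4:8@95] asks=[-]

Answer: bid=- ask=-
bid=- ask=97
bid=- ask=-
bid=103 ask=-
bid=103 ask=-
bid=103 ask=-
bid=103 ask=-
bid=103 ask=-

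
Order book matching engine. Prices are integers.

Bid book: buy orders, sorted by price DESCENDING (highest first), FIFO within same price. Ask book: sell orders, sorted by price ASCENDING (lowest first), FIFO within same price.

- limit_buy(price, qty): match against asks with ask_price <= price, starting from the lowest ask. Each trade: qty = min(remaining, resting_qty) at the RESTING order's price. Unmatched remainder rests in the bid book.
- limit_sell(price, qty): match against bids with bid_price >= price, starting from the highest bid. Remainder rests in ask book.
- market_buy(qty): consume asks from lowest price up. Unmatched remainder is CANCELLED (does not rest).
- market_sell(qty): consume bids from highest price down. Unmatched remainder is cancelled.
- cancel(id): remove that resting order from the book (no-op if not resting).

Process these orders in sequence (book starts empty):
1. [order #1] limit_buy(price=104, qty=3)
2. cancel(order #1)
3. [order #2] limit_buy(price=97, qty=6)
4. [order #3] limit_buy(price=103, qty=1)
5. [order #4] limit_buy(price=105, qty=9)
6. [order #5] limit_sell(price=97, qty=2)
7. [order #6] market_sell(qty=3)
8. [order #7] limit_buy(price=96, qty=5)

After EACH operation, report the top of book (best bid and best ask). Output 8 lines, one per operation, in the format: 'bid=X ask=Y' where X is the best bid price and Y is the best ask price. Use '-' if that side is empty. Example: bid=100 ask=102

After op 1 [order #1] limit_buy(price=104, qty=3): fills=none; bids=[#1:3@104] asks=[-]
After op 2 cancel(order #1): fills=none; bids=[-] asks=[-]
After op 3 [order #2] limit_buy(price=97, qty=6): fills=none; bids=[#2:6@97] asks=[-]
After op 4 [order #3] limit_buy(price=103, qty=1): fills=none; bids=[#3:1@103 #2:6@97] asks=[-]
After op 5 [order #4] limit_buy(price=105, qty=9): fills=none; bids=[#4:9@105 #3:1@103 #2:6@97] asks=[-]
After op 6 [order #5] limit_sell(price=97, qty=2): fills=#4x#5:2@105; bids=[#4:7@105 #3:1@103 #2:6@97] asks=[-]
After op 7 [order #6] market_sell(qty=3): fills=#4x#6:3@105; bids=[#4:4@105 #3:1@103 #2:6@97] asks=[-]
After op 8 [order #7] limit_buy(price=96, qty=5): fills=none; bids=[#4:4@105 #3:1@103 #2:6@97 #7:5@96] asks=[-]

Answer: bid=104 ask=-
bid=- ask=-
bid=97 ask=-
bid=103 ask=-
bid=105 ask=-
bid=105 ask=-
bid=105 ask=-
bid=105 ask=-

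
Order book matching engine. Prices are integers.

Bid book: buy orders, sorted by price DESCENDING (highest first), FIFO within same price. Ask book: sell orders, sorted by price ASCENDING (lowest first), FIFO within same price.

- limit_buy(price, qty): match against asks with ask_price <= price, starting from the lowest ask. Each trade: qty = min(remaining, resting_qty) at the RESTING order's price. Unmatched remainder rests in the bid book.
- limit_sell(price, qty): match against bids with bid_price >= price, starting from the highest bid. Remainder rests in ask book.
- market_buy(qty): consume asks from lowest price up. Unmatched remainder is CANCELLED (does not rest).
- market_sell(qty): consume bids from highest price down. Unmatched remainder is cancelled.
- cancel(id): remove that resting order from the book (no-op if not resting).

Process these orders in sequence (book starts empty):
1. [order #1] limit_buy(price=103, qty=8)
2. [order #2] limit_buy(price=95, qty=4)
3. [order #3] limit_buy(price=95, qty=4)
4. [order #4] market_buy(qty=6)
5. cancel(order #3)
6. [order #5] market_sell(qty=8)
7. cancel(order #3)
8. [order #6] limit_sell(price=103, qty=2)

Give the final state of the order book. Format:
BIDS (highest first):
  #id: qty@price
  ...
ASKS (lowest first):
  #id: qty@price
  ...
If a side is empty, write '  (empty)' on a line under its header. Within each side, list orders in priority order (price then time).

Answer: BIDS (highest first):
  #2: 4@95
ASKS (lowest first):
  #6: 2@103

Derivation:
After op 1 [order #1] limit_buy(price=103, qty=8): fills=none; bids=[#1:8@103] asks=[-]
After op 2 [order #2] limit_buy(price=95, qty=4): fills=none; bids=[#1:8@103 #2:4@95] asks=[-]
After op 3 [order #3] limit_buy(price=95, qty=4): fills=none; bids=[#1:8@103 #2:4@95 #3:4@95] asks=[-]
After op 4 [order #4] market_buy(qty=6): fills=none; bids=[#1:8@103 #2:4@95 #3:4@95] asks=[-]
After op 5 cancel(order #3): fills=none; bids=[#1:8@103 #2:4@95] asks=[-]
After op 6 [order #5] market_sell(qty=8): fills=#1x#5:8@103; bids=[#2:4@95] asks=[-]
After op 7 cancel(order #3): fills=none; bids=[#2:4@95] asks=[-]
After op 8 [order #6] limit_sell(price=103, qty=2): fills=none; bids=[#2:4@95] asks=[#6:2@103]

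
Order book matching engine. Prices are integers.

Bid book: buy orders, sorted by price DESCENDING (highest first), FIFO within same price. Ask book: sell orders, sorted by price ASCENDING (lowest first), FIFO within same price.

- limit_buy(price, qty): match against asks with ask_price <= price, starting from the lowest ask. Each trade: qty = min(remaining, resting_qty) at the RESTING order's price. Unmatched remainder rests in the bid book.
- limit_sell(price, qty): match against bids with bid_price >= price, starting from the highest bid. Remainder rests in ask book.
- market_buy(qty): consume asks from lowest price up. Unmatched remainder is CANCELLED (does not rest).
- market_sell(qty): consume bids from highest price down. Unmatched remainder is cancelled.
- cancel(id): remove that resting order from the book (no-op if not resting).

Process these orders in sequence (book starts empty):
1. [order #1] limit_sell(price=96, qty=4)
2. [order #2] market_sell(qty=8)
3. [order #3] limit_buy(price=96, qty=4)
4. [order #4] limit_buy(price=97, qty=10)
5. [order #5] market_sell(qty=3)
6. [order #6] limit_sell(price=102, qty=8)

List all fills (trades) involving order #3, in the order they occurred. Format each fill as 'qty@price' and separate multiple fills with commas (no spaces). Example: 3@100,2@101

Answer: 4@96

Derivation:
After op 1 [order #1] limit_sell(price=96, qty=4): fills=none; bids=[-] asks=[#1:4@96]
After op 2 [order #2] market_sell(qty=8): fills=none; bids=[-] asks=[#1:4@96]
After op 3 [order #3] limit_buy(price=96, qty=4): fills=#3x#1:4@96; bids=[-] asks=[-]
After op 4 [order #4] limit_buy(price=97, qty=10): fills=none; bids=[#4:10@97] asks=[-]
After op 5 [order #5] market_sell(qty=3): fills=#4x#5:3@97; bids=[#4:7@97] asks=[-]
After op 6 [order #6] limit_sell(price=102, qty=8): fills=none; bids=[#4:7@97] asks=[#6:8@102]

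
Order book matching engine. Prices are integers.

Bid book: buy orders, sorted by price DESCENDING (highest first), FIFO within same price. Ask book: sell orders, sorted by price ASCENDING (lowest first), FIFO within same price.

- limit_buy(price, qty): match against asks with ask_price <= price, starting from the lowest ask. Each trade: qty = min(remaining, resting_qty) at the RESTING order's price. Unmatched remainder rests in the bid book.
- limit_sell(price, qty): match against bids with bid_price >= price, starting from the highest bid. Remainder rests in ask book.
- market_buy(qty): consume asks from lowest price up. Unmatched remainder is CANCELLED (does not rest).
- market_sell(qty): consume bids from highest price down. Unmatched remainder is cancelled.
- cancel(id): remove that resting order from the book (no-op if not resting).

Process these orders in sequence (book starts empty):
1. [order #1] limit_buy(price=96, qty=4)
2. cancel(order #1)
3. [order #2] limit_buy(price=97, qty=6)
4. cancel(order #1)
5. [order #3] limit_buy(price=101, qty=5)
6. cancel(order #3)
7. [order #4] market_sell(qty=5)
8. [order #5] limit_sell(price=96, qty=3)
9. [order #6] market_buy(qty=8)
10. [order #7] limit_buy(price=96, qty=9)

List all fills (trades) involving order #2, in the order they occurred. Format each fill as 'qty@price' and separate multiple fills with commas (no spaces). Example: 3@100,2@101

After op 1 [order #1] limit_buy(price=96, qty=4): fills=none; bids=[#1:4@96] asks=[-]
After op 2 cancel(order #1): fills=none; bids=[-] asks=[-]
After op 3 [order #2] limit_buy(price=97, qty=6): fills=none; bids=[#2:6@97] asks=[-]
After op 4 cancel(order #1): fills=none; bids=[#2:6@97] asks=[-]
After op 5 [order #3] limit_buy(price=101, qty=5): fills=none; bids=[#3:5@101 #2:6@97] asks=[-]
After op 6 cancel(order #3): fills=none; bids=[#2:6@97] asks=[-]
After op 7 [order #4] market_sell(qty=5): fills=#2x#4:5@97; bids=[#2:1@97] asks=[-]
After op 8 [order #5] limit_sell(price=96, qty=3): fills=#2x#5:1@97; bids=[-] asks=[#5:2@96]
After op 9 [order #6] market_buy(qty=8): fills=#6x#5:2@96; bids=[-] asks=[-]
After op 10 [order #7] limit_buy(price=96, qty=9): fills=none; bids=[#7:9@96] asks=[-]

Answer: 5@97,1@97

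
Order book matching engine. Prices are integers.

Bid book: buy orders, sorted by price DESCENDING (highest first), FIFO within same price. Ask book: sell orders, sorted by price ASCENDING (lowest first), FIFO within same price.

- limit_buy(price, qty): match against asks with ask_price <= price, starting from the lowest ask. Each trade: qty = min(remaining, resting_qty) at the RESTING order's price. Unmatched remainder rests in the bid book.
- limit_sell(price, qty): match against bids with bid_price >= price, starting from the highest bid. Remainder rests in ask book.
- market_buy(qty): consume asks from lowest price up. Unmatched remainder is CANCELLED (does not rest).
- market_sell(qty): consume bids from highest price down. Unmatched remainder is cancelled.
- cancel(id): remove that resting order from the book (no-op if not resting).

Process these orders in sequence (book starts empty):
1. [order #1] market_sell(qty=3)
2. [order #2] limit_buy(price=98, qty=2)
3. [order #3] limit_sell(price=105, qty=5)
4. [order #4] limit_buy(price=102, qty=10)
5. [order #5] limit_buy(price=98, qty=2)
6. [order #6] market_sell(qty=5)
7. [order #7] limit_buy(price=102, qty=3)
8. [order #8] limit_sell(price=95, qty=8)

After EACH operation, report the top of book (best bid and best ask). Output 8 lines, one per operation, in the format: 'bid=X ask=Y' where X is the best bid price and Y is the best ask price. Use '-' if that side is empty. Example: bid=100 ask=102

After op 1 [order #1] market_sell(qty=3): fills=none; bids=[-] asks=[-]
After op 2 [order #2] limit_buy(price=98, qty=2): fills=none; bids=[#2:2@98] asks=[-]
After op 3 [order #3] limit_sell(price=105, qty=5): fills=none; bids=[#2:2@98] asks=[#3:5@105]
After op 4 [order #4] limit_buy(price=102, qty=10): fills=none; bids=[#4:10@102 #2:2@98] asks=[#3:5@105]
After op 5 [order #5] limit_buy(price=98, qty=2): fills=none; bids=[#4:10@102 #2:2@98 #5:2@98] asks=[#3:5@105]
After op 6 [order #6] market_sell(qty=5): fills=#4x#6:5@102; bids=[#4:5@102 #2:2@98 #5:2@98] asks=[#3:5@105]
After op 7 [order #7] limit_buy(price=102, qty=3): fills=none; bids=[#4:5@102 #7:3@102 #2:2@98 #5:2@98] asks=[#3:5@105]
After op 8 [order #8] limit_sell(price=95, qty=8): fills=#4x#8:5@102 #7x#8:3@102; bids=[#2:2@98 #5:2@98] asks=[#3:5@105]

Answer: bid=- ask=-
bid=98 ask=-
bid=98 ask=105
bid=102 ask=105
bid=102 ask=105
bid=102 ask=105
bid=102 ask=105
bid=98 ask=105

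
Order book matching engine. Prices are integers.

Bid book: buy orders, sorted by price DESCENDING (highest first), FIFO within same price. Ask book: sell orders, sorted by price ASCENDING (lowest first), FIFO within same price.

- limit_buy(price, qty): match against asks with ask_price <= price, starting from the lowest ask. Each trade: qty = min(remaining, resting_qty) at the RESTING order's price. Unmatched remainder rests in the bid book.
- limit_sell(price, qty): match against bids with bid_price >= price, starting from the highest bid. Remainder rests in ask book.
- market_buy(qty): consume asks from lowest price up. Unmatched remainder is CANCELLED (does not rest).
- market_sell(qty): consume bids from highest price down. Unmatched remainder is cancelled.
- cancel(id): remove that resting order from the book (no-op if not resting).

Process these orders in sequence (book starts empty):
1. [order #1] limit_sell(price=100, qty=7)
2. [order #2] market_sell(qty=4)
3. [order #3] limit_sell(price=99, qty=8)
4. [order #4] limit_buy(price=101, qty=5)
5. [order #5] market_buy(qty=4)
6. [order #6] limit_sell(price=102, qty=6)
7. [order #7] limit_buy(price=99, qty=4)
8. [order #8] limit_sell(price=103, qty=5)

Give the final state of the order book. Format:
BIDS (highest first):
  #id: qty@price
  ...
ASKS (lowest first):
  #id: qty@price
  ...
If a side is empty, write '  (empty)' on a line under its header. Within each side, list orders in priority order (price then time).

After op 1 [order #1] limit_sell(price=100, qty=7): fills=none; bids=[-] asks=[#1:7@100]
After op 2 [order #2] market_sell(qty=4): fills=none; bids=[-] asks=[#1:7@100]
After op 3 [order #3] limit_sell(price=99, qty=8): fills=none; bids=[-] asks=[#3:8@99 #1:7@100]
After op 4 [order #4] limit_buy(price=101, qty=5): fills=#4x#3:5@99; bids=[-] asks=[#3:3@99 #1:7@100]
After op 5 [order #5] market_buy(qty=4): fills=#5x#3:3@99 #5x#1:1@100; bids=[-] asks=[#1:6@100]
After op 6 [order #6] limit_sell(price=102, qty=6): fills=none; bids=[-] asks=[#1:6@100 #6:6@102]
After op 7 [order #7] limit_buy(price=99, qty=4): fills=none; bids=[#7:4@99] asks=[#1:6@100 #6:6@102]
After op 8 [order #8] limit_sell(price=103, qty=5): fills=none; bids=[#7:4@99] asks=[#1:6@100 #6:6@102 #8:5@103]

Answer: BIDS (highest first):
  #7: 4@99
ASKS (lowest first):
  #1: 6@100
  #6: 6@102
  #8: 5@103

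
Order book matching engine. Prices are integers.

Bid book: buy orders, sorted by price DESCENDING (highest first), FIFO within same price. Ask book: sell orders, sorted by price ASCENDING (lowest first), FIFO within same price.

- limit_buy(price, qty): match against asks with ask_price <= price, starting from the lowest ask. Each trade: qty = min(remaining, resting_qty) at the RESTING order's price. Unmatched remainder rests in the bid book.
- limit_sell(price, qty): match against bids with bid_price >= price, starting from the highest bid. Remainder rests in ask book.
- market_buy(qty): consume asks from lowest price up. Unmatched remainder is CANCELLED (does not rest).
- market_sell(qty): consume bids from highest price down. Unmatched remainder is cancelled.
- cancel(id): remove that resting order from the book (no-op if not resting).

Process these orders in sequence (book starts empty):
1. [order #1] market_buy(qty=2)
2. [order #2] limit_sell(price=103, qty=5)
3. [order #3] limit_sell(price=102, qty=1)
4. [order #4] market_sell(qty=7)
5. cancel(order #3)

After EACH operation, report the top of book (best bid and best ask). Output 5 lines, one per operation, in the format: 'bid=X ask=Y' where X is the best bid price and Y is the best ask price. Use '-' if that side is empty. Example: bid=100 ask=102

After op 1 [order #1] market_buy(qty=2): fills=none; bids=[-] asks=[-]
After op 2 [order #2] limit_sell(price=103, qty=5): fills=none; bids=[-] asks=[#2:5@103]
After op 3 [order #3] limit_sell(price=102, qty=1): fills=none; bids=[-] asks=[#3:1@102 #2:5@103]
After op 4 [order #4] market_sell(qty=7): fills=none; bids=[-] asks=[#3:1@102 #2:5@103]
After op 5 cancel(order #3): fills=none; bids=[-] asks=[#2:5@103]

Answer: bid=- ask=-
bid=- ask=103
bid=- ask=102
bid=- ask=102
bid=- ask=103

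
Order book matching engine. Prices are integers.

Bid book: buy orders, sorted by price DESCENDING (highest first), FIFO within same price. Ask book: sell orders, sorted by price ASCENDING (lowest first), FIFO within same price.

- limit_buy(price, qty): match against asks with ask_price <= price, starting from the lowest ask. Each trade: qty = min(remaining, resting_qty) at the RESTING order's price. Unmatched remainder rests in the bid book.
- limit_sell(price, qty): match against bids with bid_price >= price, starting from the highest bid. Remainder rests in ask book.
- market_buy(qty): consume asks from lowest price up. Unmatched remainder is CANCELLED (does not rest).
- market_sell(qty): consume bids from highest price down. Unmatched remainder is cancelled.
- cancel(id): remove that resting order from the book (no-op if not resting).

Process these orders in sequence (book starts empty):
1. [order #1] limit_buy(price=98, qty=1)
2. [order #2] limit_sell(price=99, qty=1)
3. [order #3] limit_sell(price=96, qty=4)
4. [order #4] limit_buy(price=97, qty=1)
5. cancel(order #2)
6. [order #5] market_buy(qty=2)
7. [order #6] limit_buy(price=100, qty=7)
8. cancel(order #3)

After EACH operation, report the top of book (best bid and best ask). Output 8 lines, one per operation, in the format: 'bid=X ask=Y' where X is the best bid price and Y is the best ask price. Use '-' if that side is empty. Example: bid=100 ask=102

Answer: bid=98 ask=-
bid=98 ask=99
bid=- ask=96
bid=- ask=96
bid=- ask=96
bid=- ask=-
bid=100 ask=-
bid=100 ask=-

Derivation:
After op 1 [order #1] limit_buy(price=98, qty=1): fills=none; bids=[#1:1@98] asks=[-]
After op 2 [order #2] limit_sell(price=99, qty=1): fills=none; bids=[#1:1@98] asks=[#2:1@99]
After op 3 [order #3] limit_sell(price=96, qty=4): fills=#1x#3:1@98; bids=[-] asks=[#3:3@96 #2:1@99]
After op 4 [order #4] limit_buy(price=97, qty=1): fills=#4x#3:1@96; bids=[-] asks=[#3:2@96 #2:1@99]
After op 5 cancel(order #2): fills=none; bids=[-] asks=[#3:2@96]
After op 6 [order #5] market_buy(qty=2): fills=#5x#3:2@96; bids=[-] asks=[-]
After op 7 [order #6] limit_buy(price=100, qty=7): fills=none; bids=[#6:7@100] asks=[-]
After op 8 cancel(order #3): fills=none; bids=[#6:7@100] asks=[-]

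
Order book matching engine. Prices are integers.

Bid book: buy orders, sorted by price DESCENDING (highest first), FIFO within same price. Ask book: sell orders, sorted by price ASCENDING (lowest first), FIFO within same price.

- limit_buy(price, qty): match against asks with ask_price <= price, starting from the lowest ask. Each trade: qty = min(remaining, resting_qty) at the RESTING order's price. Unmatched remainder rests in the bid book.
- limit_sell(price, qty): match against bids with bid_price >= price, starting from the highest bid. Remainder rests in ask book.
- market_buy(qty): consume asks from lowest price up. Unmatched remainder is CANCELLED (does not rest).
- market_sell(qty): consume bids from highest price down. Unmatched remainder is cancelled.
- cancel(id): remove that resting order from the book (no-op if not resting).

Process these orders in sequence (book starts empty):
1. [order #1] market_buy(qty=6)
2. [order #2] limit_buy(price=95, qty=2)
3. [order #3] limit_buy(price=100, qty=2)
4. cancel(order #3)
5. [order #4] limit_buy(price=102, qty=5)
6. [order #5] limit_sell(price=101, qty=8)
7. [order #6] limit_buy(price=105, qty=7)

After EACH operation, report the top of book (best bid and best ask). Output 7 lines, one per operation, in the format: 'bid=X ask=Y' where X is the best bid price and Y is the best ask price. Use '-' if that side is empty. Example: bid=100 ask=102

After op 1 [order #1] market_buy(qty=6): fills=none; bids=[-] asks=[-]
After op 2 [order #2] limit_buy(price=95, qty=2): fills=none; bids=[#2:2@95] asks=[-]
After op 3 [order #3] limit_buy(price=100, qty=2): fills=none; bids=[#3:2@100 #2:2@95] asks=[-]
After op 4 cancel(order #3): fills=none; bids=[#2:2@95] asks=[-]
After op 5 [order #4] limit_buy(price=102, qty=5): fills=none; bids=[#4:5@102 #2:2@95] asks=[-]
After op 6 [order #5] limit_sell(price=101, qty=8): fills=#4x#5:5@102; bids=[#2:2@95] asks=[#5:3@101]
After op 7 [order #6] limit_buy(price=105, qty=7): fills=#6x#5:3@101; bids=[#6:4@105 #2:2@95] asks=[-]

Answer: bid=- ask=-
bid=95 ask=-
bid=100 ask=-
bid=95 ask=-
bid=102 ask=-
bid=95 ask=101
bid=105 ask=-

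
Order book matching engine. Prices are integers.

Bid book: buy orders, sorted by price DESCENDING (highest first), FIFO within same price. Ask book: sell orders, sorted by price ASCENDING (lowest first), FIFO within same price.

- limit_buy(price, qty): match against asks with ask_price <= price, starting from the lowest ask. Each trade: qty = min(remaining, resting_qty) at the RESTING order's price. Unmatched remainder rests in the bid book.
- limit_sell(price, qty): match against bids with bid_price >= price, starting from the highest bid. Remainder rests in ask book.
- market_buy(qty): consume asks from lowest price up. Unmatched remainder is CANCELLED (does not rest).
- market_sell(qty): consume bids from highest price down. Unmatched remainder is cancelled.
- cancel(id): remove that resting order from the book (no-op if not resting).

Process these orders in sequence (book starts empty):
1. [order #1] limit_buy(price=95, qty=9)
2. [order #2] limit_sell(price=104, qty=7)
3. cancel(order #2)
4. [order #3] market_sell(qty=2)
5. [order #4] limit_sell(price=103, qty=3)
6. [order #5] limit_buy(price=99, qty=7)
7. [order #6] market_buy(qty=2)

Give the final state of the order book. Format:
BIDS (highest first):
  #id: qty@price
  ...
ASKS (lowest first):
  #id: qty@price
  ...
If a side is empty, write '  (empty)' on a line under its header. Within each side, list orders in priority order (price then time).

Answer: BIDS (highest first):
  #5: 7@99
  #1: 7@95
ASKS (lowest first):
  #4: 1@103

Derivation:
After op 1 [order #1] limit_buy(price=95, qty=9): fills=none; bids=[#1:9@95] asks=[-]
After op 2 [order #2] limit_sell(price=104, qty=7): fills=none; bids=[#1:9@95] asks=[#2:7@104]
After op 3 cancel(order #2): fills=none; bids=[#1:9@95] asks=[-]
After op 4 [order #3] market_sell(qty=2): fills=#1x#3:2@95; bids=[#1:7@95] asks=[-]
After op 5 [order #4] limit_sell(price=103, qty=3): fills=none; bids=[#1:7@95] asks=[#4:3@103]
After op 6 [order #5] limit_buy(price=99, qty=7): fills=none; bids=[#5:7@99 #1:7@95] asks=[#4:3@103]
After op 7 [order #6] market_buy(qty=2): fills=#6x#4:2@103; bids=[#5:7@99 #1:7@95] asks=[#4:1@103]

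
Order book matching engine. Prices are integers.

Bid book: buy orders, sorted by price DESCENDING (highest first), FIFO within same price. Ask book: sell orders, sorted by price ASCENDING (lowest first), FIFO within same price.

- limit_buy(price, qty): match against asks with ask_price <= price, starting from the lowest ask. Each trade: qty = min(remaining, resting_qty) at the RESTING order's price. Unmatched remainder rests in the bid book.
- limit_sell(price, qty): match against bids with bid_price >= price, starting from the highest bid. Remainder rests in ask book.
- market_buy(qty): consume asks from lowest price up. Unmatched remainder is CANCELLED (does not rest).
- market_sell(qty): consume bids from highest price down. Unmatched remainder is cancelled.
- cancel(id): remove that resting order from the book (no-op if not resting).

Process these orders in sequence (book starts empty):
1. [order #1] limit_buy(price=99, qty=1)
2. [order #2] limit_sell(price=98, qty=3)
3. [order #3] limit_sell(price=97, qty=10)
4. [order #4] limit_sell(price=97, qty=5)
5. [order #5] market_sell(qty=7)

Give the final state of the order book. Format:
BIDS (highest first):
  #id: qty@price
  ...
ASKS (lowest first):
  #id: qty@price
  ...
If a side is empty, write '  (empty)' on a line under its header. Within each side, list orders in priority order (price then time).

After op 1 [order #1] limit_buy(price=99, qty=1): fills=none; bids=[#1:1@99] asks=[-]
After op 2 [order #2] limit_sell(price=98, qty=3): fills=#1x#2:1@99; bids=[-] asks=[#2:2@98]
After op 3 [order #3] limit_sell(price=97, qty=10): fills=none; bids=[-] asks=[#3:10@97 #2:2@98]
After op 4 [order #4] limit_sell(price=97, qty=5): fills=none; bids=[-] asks=[#3:10@97 #4:5@97 #2:2@98]
After op 5 [order #5] market_sell(qty=7): fills=none; bids=[-] asks=[#3:10@97 #4:5@97 #2:2@98]

Answer: BIDS (highest first):
  (empty)
ASKS (lowest first):
  #3: 10@97
  #4: 5@97
  #2: 2@98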